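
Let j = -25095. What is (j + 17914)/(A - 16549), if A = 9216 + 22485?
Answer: -7181/15152 ≈ -0.47393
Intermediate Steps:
A = 31701
(j + 17914)/(A - 16549) = (-25095 + 17914)/(31701 - 16549) = -7181/15152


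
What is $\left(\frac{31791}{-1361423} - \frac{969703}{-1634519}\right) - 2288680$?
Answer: $- \frac{5092933704692847320}{2225271760537} \approx -2.2887 \cdot 10^{6}$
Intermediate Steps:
$\left(\frac{31791}{-1361423} - \frac{969703}{-1634519}\right) - 2288680 = \left(31791 \left(- \frac{1}{1361423}\right) - - \frac{969703}{1634519}\right) - 2288680 = \left(- \frac{31791}{1361423} + \frac{969703}{1634519}\right) - 2288680 = \frac{1268212973840}{2225271760537} - 2288680 = - \frac{5092933704692847320}{2225271760537}$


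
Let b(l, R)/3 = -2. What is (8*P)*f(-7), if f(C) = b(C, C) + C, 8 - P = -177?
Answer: -19240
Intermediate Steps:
P = 185 (P = 8 - 1*(-177) = 8 + 177 = 185)
b(l, R) = -6 (b(l, R) = 3*(-2) = -6)
f(C) = -6 + C
(8*P)*f(-7) = (8*185)*(-6 - 7) = 1480*(-13) = -19240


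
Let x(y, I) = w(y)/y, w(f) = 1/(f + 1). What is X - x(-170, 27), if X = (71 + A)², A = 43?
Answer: 373375079/28730 ≈ 12996.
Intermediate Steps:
X = 12996 (X = (71 + 43)² = 114² = 12996)
w(f) = 1/(1 + f)
x(y, I) = 1/(y*(1 + y)) (x(y, I) = 1/((1 + y)*y) = 1/(y*(1 + y)))
X - x(-170, 27) = 12996 - 1/((-170)*(1 - 170)) = 12996 - (-1)/(170*(-169)) = 12996 - (-1)*(-1)/(170*169) = 12996 - 1*1/28730 = 12996 - 1/28730 = 373375079/28730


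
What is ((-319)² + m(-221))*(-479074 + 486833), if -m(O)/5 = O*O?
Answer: -1105222996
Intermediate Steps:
m(O) = -5*O² (m(O) = -5*O*O = -5*O²)
((-319)² + m(-221))*(-479074 + 486833) = ((-319)² - 5*(-221)²)*(-479074 + 486833) = (101761 - 5*48841)*7759 = (101761 - 244205)*7759 = -142444*7759 = -1105222996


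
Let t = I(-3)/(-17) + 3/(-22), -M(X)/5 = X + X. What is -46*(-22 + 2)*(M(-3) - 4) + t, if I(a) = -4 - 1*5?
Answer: 8946227/374 ≈ 23920.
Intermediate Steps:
M(X) = -10*X (M(X) = -5*(X + X) = -10*X)
I(a) = -9 (I(a) = -4 - 5 = -9)
t = 147/374 (t = -9/(-17) + 3/(-22) = -9*(-1/17) + 3*(-1/22) = 9/17 - 3/22 = 147/374 ≈ 0.39305)
-46*(-22 + 2)*(M(-3) - 4) + t = -46*(-22 + 2)*(-10*(-3) - 4) + 147/374 = -(-920)*(30 - 4) + 147/374 = -(-920)*26 + 147/374 = -46*(-520) + 147/374 = 23920 + 147/374 = 8946227/374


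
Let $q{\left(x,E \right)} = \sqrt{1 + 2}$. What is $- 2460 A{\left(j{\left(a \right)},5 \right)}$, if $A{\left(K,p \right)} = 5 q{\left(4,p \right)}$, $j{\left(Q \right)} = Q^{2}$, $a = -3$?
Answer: $- 12300 \sqrt{3} \approx -21304.0$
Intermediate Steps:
$q{\left(x,E \right)} = \sqrt{3}$
$A{\left(K,p \right)} = 5 \sqrt{3}$
$- 2460 A{\left(j{\left(a \right)},5 \right)} = - 2460 \cdot 5 \sqrt{3} = - 12300 \sqrt{3}$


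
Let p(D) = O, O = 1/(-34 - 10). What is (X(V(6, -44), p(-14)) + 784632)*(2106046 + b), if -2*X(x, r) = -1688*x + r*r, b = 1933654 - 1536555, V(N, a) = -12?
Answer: 7506630193486615/3872 ≈ 1.9387e+12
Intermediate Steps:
b = 397099
O = -1/44 (O = 1/(-44) = -1/44 ≈ -0.022727)
p(D) = -1/44
X(x, r) = 844*x - r²/2 (X(x, r) = -(-1688*x + r*r)/2 = -(-1688*x + r²)/2 = -(r² - 1688*x)/2 = 844*x - r²/2)
(X(V(6, -44), p(-14)) + 784632)*(2106046 + b) = ((844*(-12) - (-1/44)²/2) + 784632)*(2106046 + 397099) = ((-10128 - ½*1/1936) + 784632)*2503145 = ((-10128 - 1/3872) + 784632)*2503145 = (-39215617/3872 + 784632)*2503145 = (2998879487/3872)*2503145 = 7506630193486615/3872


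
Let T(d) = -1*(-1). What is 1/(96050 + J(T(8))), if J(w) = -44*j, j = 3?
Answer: 1/95918 ≈ 1.0426e-5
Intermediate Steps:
T(d) = 1
J(w) = -132 (J(w) = -44*3 = -132)
1/(96050 + J(T(8))) = 1/(96050 - 132) = 1/95918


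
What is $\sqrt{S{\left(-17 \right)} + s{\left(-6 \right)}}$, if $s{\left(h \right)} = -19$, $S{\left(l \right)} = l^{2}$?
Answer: $3 \sqrt{30} \approx 16.432$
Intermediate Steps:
$\sqrt{S{\left(-17 \right)} + s{\left(-6 \right)}} = \sqrt{\left(-17\right)^{2} - 19} = \sqrt{289 - 19} = \sqrt{270} = 3 \sqrt{30}$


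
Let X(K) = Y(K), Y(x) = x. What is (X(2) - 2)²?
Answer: 0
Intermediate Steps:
X(K) = K
(X(2) - 2)² = (2 - 2)² = 0² = 0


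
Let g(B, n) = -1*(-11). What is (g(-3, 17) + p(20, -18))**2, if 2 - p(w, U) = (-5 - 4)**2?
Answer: 4624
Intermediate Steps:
g(B, n) = 11
p(w, U) = -79 (p(w, U) = 2 - (-5 - 4)**2 = 2 - 1*(-9)**2 = 2 - 1*81 = 2 - 81 = -79)
(g(-3, 17) + p(20, -18))**2 = (11 - 79)**2 = (-68)**2 = 4624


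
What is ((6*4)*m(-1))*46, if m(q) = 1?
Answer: 1104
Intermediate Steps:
((6*4)*m(-1))*46 = ((6*4)*1)*46 = (24*1)*46 = 24*46 = 1104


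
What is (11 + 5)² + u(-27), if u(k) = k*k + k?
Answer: 958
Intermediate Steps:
u(k) = k + k² (u(k) = k² + k = k + k²)
(11 + 5)² + u(-27) = (11 + 5)² - 27*(1 - 27) = 16² - 27*(-26) = 256 + 702 = 958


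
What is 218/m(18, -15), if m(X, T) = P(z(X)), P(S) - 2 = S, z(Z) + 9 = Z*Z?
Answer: 218/317 ≈ 0.68770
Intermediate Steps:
z(Z) = -9 + Z² (z(Z) = -9 + Z*Z = -9 + Z²)
P(S) = 2 + S
m(X, T) = -7 + X² (m(X, T) = 2 + (-9 + X²) = -7 + X²)
218/m(18, -15) = 218/(-7 + 18²) = 218/(-7 + 324) = 218/317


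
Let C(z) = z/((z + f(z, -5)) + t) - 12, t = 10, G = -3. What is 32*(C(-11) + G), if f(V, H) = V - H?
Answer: -3008/7 ≈ -429.71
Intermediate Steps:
C(z) = -12 + z/(15 + 2*z) (C(z) = z/((z + (z - 1*(-5))) + 10) - 12 = z/((z + (z + 5)) + 10) - 12 = z/((z + (5 + z)) + 10) - 12 = z/((5 + 2*z) + 10) - 12 = z/(15 + 2*z) - 12 = -12 + z/(15 + 2*z))
32*(C(-11) + G) = 32*((-180 - 23*(-11))/(15 + 2*(-11)) - 3) = 32*((-180 + 253)/(15 - 22) - 3) = 32*(73/(-7) - 3) = 32*(-1/7*73 - 3) = 32*(-73/7 - 3) = 32*(-94/7) = -3008/7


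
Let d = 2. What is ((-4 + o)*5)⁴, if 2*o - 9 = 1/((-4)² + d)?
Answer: 81450625/1679616 ≈ 48.494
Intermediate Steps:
o = 163/36 (o = 9/2 + 1/(2*((-4)² + 2)) = 9/2 + 1/(2*(16 + 2)) = 9/2 + (½)/18 = 9/2 + (½)*(1/18) = 9/2 + 1/36 = 163/36 ≈ 4.5278)
((-4 + o)*5)⁴ = ((-4 + 163/36)*5)⁴ = ((19/36)*5)⁴ = (95/36)⁴ = 81450625/1679616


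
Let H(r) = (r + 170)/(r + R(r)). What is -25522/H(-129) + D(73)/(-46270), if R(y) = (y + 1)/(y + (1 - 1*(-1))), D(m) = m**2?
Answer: 19195549541597/240927890 ≈ 79673.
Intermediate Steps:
R(y) = (1 + y)/(2 + y) (R(y) = (1 + y)/(y + (1 + 1)) = (1 + y)/(y + 2) = (1 + y)/(2 + y))
H(r) = (170 + r)/(r + (1 + r)/(2 + r)) (H(r) = (r + 170)/(r + (1 + r)/(2 + r)) = (170 + r)/(r + (1 + r)/(2 + r)))
-25522/H(-129) + D(73)/(-46270) = -25522*(1 - 129 - 129*(2 - 129))/((2 - 129)*(170 - 129)) + 73**2/(-46270) = -25522/(-127*41/(1 - 129 - 129*(-127))) + 5329*(-1/46270) = -25522/(-127*41/(1 - 129 + 16383)) - 5329/46270 = -25522/(-127*41/16255) - 5329/46270 = -25522/((1/16255)*(-127)*41) - 5329/46270 = -25522/(-5207/16255) - 5329/46270 = -25522*(-16255/5207) - 5329/46270 = 414860110/5207 - 5329/46270 = 19195549541597/240927890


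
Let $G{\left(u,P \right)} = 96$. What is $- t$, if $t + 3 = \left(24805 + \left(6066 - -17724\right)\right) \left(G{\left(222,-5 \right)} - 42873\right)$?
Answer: $2078748318$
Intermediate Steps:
$t = -2078748318$ ($t = -3 + \left(24805 + \left(6066 - -17724\right)\right) \left(96 - 42873\right) = -3 + \left(24805 + \left(6066 + 17724\right)\right) \left(-42777\right) = -3 + \left(24805 + 23790\right) \left(-42777\right) = -3 + 48595 \left(-42777\right) = -3 - 2078748315 = -2078748318$)
$- t = \left(-1\right) \left(-2078748318\right) = 2078748318$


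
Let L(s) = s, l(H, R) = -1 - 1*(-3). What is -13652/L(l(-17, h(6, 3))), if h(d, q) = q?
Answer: -6826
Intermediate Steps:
l(H, R) = 2 (l(H, R) = -1 + 3 = 2)
-13652/L(l(-17, h(6, 3))) = -13652/2 = -13652*½ = -6826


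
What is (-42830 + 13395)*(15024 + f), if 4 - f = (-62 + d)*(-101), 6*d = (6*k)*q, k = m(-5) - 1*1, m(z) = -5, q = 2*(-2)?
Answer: -329377650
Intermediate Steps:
q = -4
k = -6 (k = -5 - 1*1 = -5 - 1 = -6)
d = 24 (d = ((6*(-6))*(-4))/6 = (-36*(-4))/6 = (⅙)*144 = 24)
f = -3834 (f = 4 - (-62 + 24)*(-101) = 4 - (-38)*(-101) = 4 - 1*3838 = 4 - 3838 = -3834)
(-42830 + 13395)*(15024 + f) = (-42830 + 13395)*(15024 - 3834) = -29435*11190 = -329377650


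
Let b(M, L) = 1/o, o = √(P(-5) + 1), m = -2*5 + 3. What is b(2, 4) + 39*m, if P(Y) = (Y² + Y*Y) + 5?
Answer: -273 + √14/28 ≈ -272.87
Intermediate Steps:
P(Y) = 5 + 2*Y² (P(Y) = (Y² + Y²) + 5 = 2*Y² + 5 = 5 + 2*Y²)
m = -7 (m = -10 + 3 = -7)
o = 2*√14 (o = √((5 + 2*(-5)²) + 1) = √((5 + 2*25) + 1) = √((5 + 50) + 1) = √(55 + 1) = √56 = 2*√14 ≈ 7.4833)
b(M, L) = √14/28 (b(M, L) = 1/(2*√14) = √14/28)
b(2, 4) + 39*m = √14/28 + 39*(-7) = √14/28 - 273 = -273 + √14/28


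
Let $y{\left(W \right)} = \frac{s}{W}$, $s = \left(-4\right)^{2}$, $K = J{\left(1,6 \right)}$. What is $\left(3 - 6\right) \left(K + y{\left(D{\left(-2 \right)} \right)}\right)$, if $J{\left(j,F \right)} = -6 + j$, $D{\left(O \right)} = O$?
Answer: $39$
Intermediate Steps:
$K = -5$ ($K = -6 + 1 = -5$)
$s = 16$
$y{\left(W \right)} = \frac{16}{W}$
$\left(3 - 6\right) \left(K + y{\left(D{\left(-2 \right)} \right)}\right) = \left(3 - 6\right) \left(-5 + \frac{16}{-2}\right) = \left(3 - 6\right) \left(-5 + 16 \left(- \frac{1}{2}\right)\right) = - 3 \left(-5 - 8\right) = \left(-3\right) \left(-13\right) = 39$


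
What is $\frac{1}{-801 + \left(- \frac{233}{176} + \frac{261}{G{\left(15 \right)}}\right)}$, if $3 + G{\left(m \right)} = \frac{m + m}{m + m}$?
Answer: $- \frac{176}{164177} \approx -0.001072$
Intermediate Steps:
$G{\left(m \right)} = -2$ ($G{\left(m \right)} = -3 + \frac{m + m}{m + m} = -3 + \frac{2 m}{2 m} = -3 + 2 m \frac{1}{2 m} = -3 + 1 = -2$)
$\frac{1}{-801 + \left(- \frac{233}{176} + \frac{261}{G{\left(15 \right)}}\right)} = \frac{1}{-801 + \left(- \frac{233}{176} + \frac{261}{-2}\right)} = \frac{1}{-801 + \left(\left(-233\right) \frac{1}{176} + 261 \left(- \frac{1}{2}\right)\right)} = \frac{1}{-801 - \frac{23201}{176}} = \frac{1}{- \frac{164177}{176}} = - \frac{176}{164177}$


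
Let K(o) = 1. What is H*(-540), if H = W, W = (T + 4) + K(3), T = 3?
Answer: -4320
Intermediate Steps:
W = 8 (W = (3 + 4) + 1 = 7 + 1 = 8)
H = 8
H*(-540) = 8*(-540) = -4320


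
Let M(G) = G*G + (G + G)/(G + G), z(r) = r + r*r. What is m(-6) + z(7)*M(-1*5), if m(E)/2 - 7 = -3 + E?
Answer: 1452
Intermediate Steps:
m(E) = 8 + 2*E (m(E) = 14 + 2*(-3 + E) = 14 + (-6 + 2*E) = 8 + 2*E)
z(r) = r + r**2
M(G) = 1 + G**2 (M(G) = G**2 + (2*G)/((2*G)) = G**2 + (2*G)*(1/(2*G)) = G**2 + 1 = 1 + G**2)
m(-6) + z(7)*M(-1*5) = (8 + 2*(-6)) + (7*(1 + 7))*(1 + (-1*5)**2) = (8 - 12) + (7*8)*(1 + (-5)**2) = -4 + 56*(1 + 25) = -4 + 56*26 = -4 + 1456 = 1452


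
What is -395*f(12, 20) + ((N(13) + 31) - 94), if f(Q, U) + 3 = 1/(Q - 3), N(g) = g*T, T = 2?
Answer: 9937/9 ≈ 1104.1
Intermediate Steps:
N(g) = 2*g (N(g) = g*2 = 2*g)
f(Q, U) = -3 + 1/(-3 + Q) (f(Q, U) = -3 + 1/(Q - 3) = -3 + 1/(-3 + Q))
-395*f(12, 20) + ((N(13) + 31) - 94) = -395*(10 - 3*12)/(-3 + 12) + ((2*13 + 31) - 94) = -395*(10 - 36)/9 + ((26 + 31) - 94) = -395*(-26)/9 + (57 - 94) = -395*(-26/9) - 37 = 10270/9 - 37 = 9937/9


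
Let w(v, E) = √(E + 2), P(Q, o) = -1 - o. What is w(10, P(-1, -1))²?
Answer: 2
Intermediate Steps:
w(v, E) = √(2 + E)
w(10, P(-1, -1))² = (√(2 + (-1 - 1*(-1))))² = (√(2 + (-1 + 1)))² = (√(2 + 0))² = (√2)² = 2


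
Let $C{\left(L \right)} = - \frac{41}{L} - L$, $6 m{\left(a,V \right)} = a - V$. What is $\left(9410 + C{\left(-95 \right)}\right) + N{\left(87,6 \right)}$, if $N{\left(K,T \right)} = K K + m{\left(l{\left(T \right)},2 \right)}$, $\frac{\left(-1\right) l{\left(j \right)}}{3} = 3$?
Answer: $\frac{9731381}{570} \approx 17073.0$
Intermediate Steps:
$l{\left(j \right)} = -9$ ($l{\left(j \right)} = \left(-3\right) 3 = -9$)
$m{\left(a,V \right)} = - \frac{V}{6} + \frac{a}{6}$ ($m{\left(a,V \right)} = \frac{a - V}{6} = - \frac{V}{6} + \frac{a}{6}$)
$N{\left(K,T \right)} = - \frac{11}{6} + K^{2}$ ($N{\left(K,T \right)} = K K + \left(\left(- \frac{1}{6}\right) 2 + \frac{1}{6} \left(-9\right)\right) = K^{2} - \frac{11}{6} = - \frac{11}{6} + K^{2}$)
$C{\left(L \right)} = - L - \frac{41}{L}$
$\left(9410 + C{\left(-95 \right)}\right) + N{\left(87,6 \right)} = \left(9410 - \left(-95 + \frac{41}{-95}\right)\right) - \left(\frac{11}{6} - 87^{2}\right) = \left(9410 + \left(95 - - \frac{41}{95}\right)\right) + \left(- \frac{11}{6} + 7569\right) = \left(9410 + \left(95 + \frac{41}{95}\right)\right) + \frac{45403}{6} = \left(9410 + \frac{9066}{95}\right) + \frac{45403}{6} = \frac{903016}{95} + \frac{45403}{6} = \frac{9731381}{570}$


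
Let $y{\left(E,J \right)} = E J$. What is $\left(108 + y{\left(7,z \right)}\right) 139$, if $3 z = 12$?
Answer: $18904$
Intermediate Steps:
$z = 4$ ($z = \frac{1}{3} \cdot 12 = 4$)
$\left(108 + y{\left(7,z \right)}\right) 139 = \left(108 + 7 \cdot 4\right) 139 = \left(108 + 28\right) 139 = 136 \cdot 139 = 18904$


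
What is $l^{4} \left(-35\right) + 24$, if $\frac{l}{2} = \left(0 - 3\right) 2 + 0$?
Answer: $-725736$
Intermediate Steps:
$l = -12$ ($l = 2 \left(\left(0 - 3\right) 2 + 0\right) = 2 \left(\left(-3\right) 2 + 0\right) = 2 \left(-6 + 0\right) = 2 \left(-6\right) = -12$)
$l^{4} \left(-35\right) + 24 = \left(-12\right)^{4} \left(-35\right) + 24 = 20736 \left(-35\right) + 24 = -725760 + 24 = -725736$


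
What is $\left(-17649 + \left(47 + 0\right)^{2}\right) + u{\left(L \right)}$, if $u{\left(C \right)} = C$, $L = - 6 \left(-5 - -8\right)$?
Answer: $-15458$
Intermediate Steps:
$L = -18$ ($L = - 6 \left(-5 + 8\right) = \left(-6\right) 3 = -18$)
$\left(-17649 + \left(47 + 0\right)^{2}\right) + u{\left(L \right)} = \left(-17649 + \left(47 + 0\right)^{2}\right) - 18 = \left(-17649 + 47^{2}\right) - 18 = \left(-17649 + 2209\right) - 18 = -15440 - 18 = -15458$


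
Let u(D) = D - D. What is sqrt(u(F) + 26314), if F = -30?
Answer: sqrt(26314) ≈ 162.22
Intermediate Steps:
u(D) = 0
sqrt(u(F) + 26314) = sqrt(0 + 26314) = sqrt(26314)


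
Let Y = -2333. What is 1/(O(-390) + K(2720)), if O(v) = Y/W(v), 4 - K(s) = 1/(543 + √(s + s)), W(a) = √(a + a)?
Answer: 390*(543 + 8*√85)/(846690 + 12480*√85 + 2333*I*√195*(543 + 8*√85)) ≈ 0.00057168 - 0.011944*I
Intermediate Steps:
W(a) = √2*√a (W(a) = √(2*a) = √2*√a)
K(s) = 4 - 1/(543 + √2*√s) (K(s) = 4 - 1/(543 + √(s + s)) = 4 - 1/(543 + √(2*s)) = 4 - 1/(543 + √2*√s))
O(v) = -2333*√2/(2*√v)
1/(O(-390) + K(2720)) = 1/(-2333*√2/(2*√(-390)) + (2171 + 4*√2*√2720)/(543 + √2*√2720)) = 1/(-2333*√2*(-I*√390/390)/2 + (2171 + 4*√2*(4*√170))/(543 + √2*(4*√170))) = 1/(2333*I*√195/390 + (2171 + 32*√85)/(543 + 8*√85)) = 1/((2171 + 32*√85)/(543 + 8*√85) + 2333*I*√195/390)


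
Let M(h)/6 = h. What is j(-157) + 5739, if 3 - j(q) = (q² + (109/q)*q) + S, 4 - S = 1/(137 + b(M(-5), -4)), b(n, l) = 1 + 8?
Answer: -2776919/146 ≈ -19020.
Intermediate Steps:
M(h) = 6*h
b(n, l) = 9
S = 583/146 (S = 4 - 1/(137 + 9) = 4 - 1/146 = 583/146 ≈ 3.9931)
j(q) = -16059/146 - q² (j(q) = 3 - ((q² + (109/q)*q) + 583/146) = 3 - ((q² + 109) + 583/146) = 3 - ((109 + q²) + 583/146) = 3 - (16497/146 + q²) = 3 + (-16497/146 - q²) = -16059/146 - q²)
j(-157) + 5739 = (-16059/146 - 1*(-157)²) + 5739 = (-16059/146 - 1*24649) + 5739 = (-16059/146 - 24649) + 5739 = -3614813/146 + 5739 = -2776919/146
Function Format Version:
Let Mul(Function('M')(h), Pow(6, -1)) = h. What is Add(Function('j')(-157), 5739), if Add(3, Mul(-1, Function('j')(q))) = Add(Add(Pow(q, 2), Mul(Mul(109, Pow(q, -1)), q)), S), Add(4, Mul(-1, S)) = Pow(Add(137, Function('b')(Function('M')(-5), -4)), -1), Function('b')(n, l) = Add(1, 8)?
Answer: Rational(-2776919, 146) ≈ -19020.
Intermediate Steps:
Function('M')(h) = Mul(6, h)
Function('b')(n, l) = 9
S = Rational(583, 146) (S = Add(4, Mul(-1, Pow(Add(137, 9), -1))) = Add(4, Mul(-1, Pow(146, -1))) = Add(4, Mul(-1, Rational(1, 146))) = Add(4, Rational(-1, 146)) = Rational(583, 146) ≈ 3.9931)
Function('j')(q) = Add(Rational(-16059, 146), Mul(-1, Pow(q, 2))) (Function('j')(q) = Add(3, Mul(-1, Add(Add(Pow(q, 2), Mul(Mul(109, Pow(q, -1)), q)), Rational(583, 146)))) = Add(3, Mul(-1, Add(Add(Pow(q, 2), 109), Rational(583, 146)))) = Add(3, Mul(-1, Add(Add(109, Pow(q, 2)), Rational(583, 146)))) = Add(3, Mul(-1, Add(Rational(16497, 146), Pow(q, 2)))) = Add(3, Add(Rational(-16497, 146), Mul(-1, Pow(q, 2)))) = Add(Rational(-16059, 146), Mul(-1, Pow(q, 2))))
Add(Function('j')(-157), 5739) = Add(Add(Rational(-16059, 146), Mul(-1, Pow(-157, 2))), 5739) = Add(Add(Rational(-16059, 146), Mul(-1, 24649)), 5739) = Add(Add(Rational(-16059, 146), -24649), 5739) = Add(Rational(-3614813, 146), 5739) = Rational(-2776919, 146)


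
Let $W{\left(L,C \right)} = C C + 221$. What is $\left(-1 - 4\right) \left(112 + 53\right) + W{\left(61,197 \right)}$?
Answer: $38205$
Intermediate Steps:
$W{\left(L,C \right)} = 221 + C^{2}$ ($W{\left(L,C \right)} = C^{2} + 221 = 221 + C^{2}$)
$\left(-1 - 4\right) \left(112 + 53\right) + W{\left(61,197 \right)} = \left(-1 - 4\right) \left(112 + 53\right) + \left(221 + 197^{2}\right) = \left(-1 - 4\right) 165 + \left(221 + 38809\right) = \left(-5\right) 165 + 39030 = -825 + 39030 = 38205$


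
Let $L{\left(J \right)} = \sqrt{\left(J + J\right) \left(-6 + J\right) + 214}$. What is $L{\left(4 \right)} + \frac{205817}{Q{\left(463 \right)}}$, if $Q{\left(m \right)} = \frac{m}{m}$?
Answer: $205817 + 3 \sqrt{22} \approx 2.0583 \cdot 10^{5}$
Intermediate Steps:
$Q{\left(m \right)} = 1$
$L{\left(J \right)} = \sqrt{214 + 2 J \left(-6 + J\right)}$ ($L{\left(J \right)} = \sqrt{2 J \left(-6 + J\right) + 214} = \sqrt{214 + 2 J \left(-6 + J\right)}$)
$L{\left(4 \right)} + \frac{205817}{Q{\left(463 \right)}} = \sqrt{214 - 48 + 2 \cdot 4^{2}} + \frac{205817}{1} = \sqrt{214 - 48 + 2 \cdot 16} + 205817 \cdot 1 = \sqrt{214 - 48 + 32} + 205817 = \sqrt{198} + 205817 = 3 \sqrt{22} + 205817 = 205817 + 3 \sqrt{22}$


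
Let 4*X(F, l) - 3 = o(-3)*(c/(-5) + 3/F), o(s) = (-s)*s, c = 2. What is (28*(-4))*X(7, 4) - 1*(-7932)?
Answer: 39276/5 ≈ 7855.2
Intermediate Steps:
o(s) = -s²
X(F, l) = 33/20 - 27/(4*F) (X(F, l) = ¾ + ((-1*(-3)²)*(2/(-5) + 3/F))/4 = ¾ + ((-1*9)*(2*(-⅕) + 3/F))/4 = ¾ + (-9*(-⅖ + 3/F))/4 = ¾ + (18/5 - 27/F)/4 = ¾ + (9/10 - 27/(4*F)) = 33/20 - 27/(4*F))
(28*(-4))*X(7, 4) - 1*(-7932) = (28*(-4))*((3/20)*(-45 + 11*7)/7) - 1*(-7932) = -84*(-45 + 77)/(5*7) + 7932 = -84*32/(5*7) + 7932 = -112*24/35 + 7932 = -384/5 + 7932 = 39276/5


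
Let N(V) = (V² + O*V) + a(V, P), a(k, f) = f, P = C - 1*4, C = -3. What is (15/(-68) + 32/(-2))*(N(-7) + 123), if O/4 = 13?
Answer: 219497/68 ≈ 3227.9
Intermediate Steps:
P = -7 (P = -3 - 1*4 = -3 - 4 = -7)
O = 52 (O = 4*13 = 52)
N(V) = -7 + V² + 52*V (N(V) = (V² + 52*V) - 7 = -7 + V² + 52*V)
(15/(-68) + 32/(-2))*(N(-7) + 123) = (15/(-68) + 32/(-2))*((-7 + (-7)² + 52*(-7)) + 123) = (15*(-1/68) + 32*(-½))*((-7 + 49 - 364) + 123) = (-15/68 - 16)*(-322 + 123) = -1103/68*(-199) = 219497/68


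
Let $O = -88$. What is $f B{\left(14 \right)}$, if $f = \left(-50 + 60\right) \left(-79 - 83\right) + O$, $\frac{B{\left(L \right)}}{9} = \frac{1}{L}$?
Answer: $-1098$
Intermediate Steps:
$B{\left(L \right)} = \frac{9}{L}$
$f = -1708$ ($f = \left(-50 + 60\right) \left(-79 - 83\right) - 88 = 10 \left(-162\right) - 88 = -1620 - 88 = -1708$)
$f B{\left(14 \right)} = - 1708 \cdot \frac{9}{14} = - 1708 \cdot 9 \cdot \frac{1}{14} = \left(-1708\right) \frac{9}{14} = -1098$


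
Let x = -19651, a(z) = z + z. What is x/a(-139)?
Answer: 19651/278 ≈ 70.687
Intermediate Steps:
a(z) = 2*z
x/a(-139) = -19651/(2*(-139)) = -19651/(-278) = -19651*(-1/278) = 19651/278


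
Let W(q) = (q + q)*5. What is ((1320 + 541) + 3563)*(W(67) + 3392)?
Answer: 22032288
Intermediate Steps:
W(q) = 10*q (W(q) = (2*q)*5 = 10*q)
((1320 + 541) + 3563)*(W(67) + 3392) = ((1320 + 541) + 3563)*(10*67 + 3392) = (1861 + 3563)*(670 + 3392) = 5424*4062 = 22032288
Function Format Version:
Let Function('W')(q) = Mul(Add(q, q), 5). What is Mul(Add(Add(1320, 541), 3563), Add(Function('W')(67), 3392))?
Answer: 22032288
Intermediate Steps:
Function('W')(q) = Mul(10, q) (Function('W')(q) = Mul(Mul(2, q), 5) = Mul(10, q))
Mul(Add(Add(1320, 541), 3563), Add(Function('W')(67), 3392)) = Mul(Add(Add(1320, 541), 3563), Add(Mul(10, 67), 3392)) = Mul(Add(1861, 3563), Add(670, 3392)) = Mul(5424, 4062) = 22032288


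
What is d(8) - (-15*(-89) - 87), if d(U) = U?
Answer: -1240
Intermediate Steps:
d(8) - (-15*(-89) - 87) = 8 - (-15*(-89) - 87) = 8 - (1335 - 87) = 8 - 1*1248 = 8 - 1248 = -1240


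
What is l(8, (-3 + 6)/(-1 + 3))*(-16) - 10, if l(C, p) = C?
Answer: -138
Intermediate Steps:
l(8, (-3 + 6)/(-1 + 3))*(-16) - 10 = 8*(-16) - 10 = -128 - 10 = -138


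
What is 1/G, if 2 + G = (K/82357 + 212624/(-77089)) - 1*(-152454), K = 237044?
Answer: 6348818773/967890881991544 ≈ 6.5594e-6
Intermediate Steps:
G = 967890881991544/6348818773 (G = -2 + ((237044/82357 + 212624/(-77089)) - 1*(-152454)) = -2 + ((237044*(1/82357) + 212624*(-1/77089)) + 152454) = -2 + ((237044/82357 - 212624/77089) + 152454) = -2 + (762410148/6348818773 + 152454) = -2 + 967903579629090/6348818773 = 967890881991544/6348818773 ≈ 1.5245e+5)
1/G = 1/(967890881991544/6348818773) = 6348818773/967890881991544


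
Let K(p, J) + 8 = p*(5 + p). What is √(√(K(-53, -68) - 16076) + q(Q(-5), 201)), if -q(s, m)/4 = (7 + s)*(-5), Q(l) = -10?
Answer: √(-60 + 2*I*√3385) ≈ 5.9548 + 9.7704*I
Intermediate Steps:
q(s, m) = 140 + 20*s (q(s, m) = -4*(7 + s)*(-5) = -4*(-35 - 5*s) = 140 + 20*s)
K(p, J) = -8 + p*(5 + p)
√(√(K(-53, -68) - 16076) + q(Q(-5), 201)) = √(√((-8 + (-53)² + 5*(-53)) - 16076) + (140 + 20*(-10))) = √(√((-8 + 2809 - 265) - 16076) + (140 - 200)) = √(√(2536 - 16076) - 60) = √(√(-13540) - 60) = √(2*I*√3385 - 60) = √(-60 + 2*I*√3385)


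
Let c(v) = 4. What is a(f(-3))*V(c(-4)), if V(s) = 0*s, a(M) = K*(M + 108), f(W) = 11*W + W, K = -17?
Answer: 0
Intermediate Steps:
f(W) = 12*W
a(M) = -1836 - 17*M (a(M) = -17*(M + 108) = -17*(108 + M) = -1836 - 17*M)
V(s) = 0
a(f(-3))*V(c(-4)) = (-1836 - 204*(-3))*0 = (-1836 - 17*(-36))*0 = (-1836 + 612)*0 = -1224*0 = 0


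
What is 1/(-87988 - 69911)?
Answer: -1/157899 ≈ -6.3332e-6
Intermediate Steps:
1/(-87988 - 69911) = 1/(-157899) = -1/157899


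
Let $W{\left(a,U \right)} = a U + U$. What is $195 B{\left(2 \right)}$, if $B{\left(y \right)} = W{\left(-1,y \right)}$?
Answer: $0$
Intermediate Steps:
$W{\left(a,U \right)} = U + U a$ ($W{\left(a,U \right)} = U a + U = U + U a$)
$B{\left(y \right)} = 0$ ($B{\left(y \right)} = y \left(1 - 1\right) = y 0 = 0$)
$195 B{\left(2 \right)} = 195 \cdot 0 = 0$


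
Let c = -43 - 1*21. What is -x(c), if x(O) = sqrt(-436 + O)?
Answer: -10*I*sqrt(5) ≈ -22.361*I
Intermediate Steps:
c = -64 (c = -43 - 21 = -64)
-x(c) = -sqrt(-436 - 64) = -sqrt(-500) = -10*I*sqrt(5)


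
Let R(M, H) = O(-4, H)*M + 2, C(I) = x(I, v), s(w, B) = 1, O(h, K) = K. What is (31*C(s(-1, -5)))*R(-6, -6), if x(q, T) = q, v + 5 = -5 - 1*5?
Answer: 1178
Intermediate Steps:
v = -15 (v = -5 + (-5 - 1*5) = -5 + (-5 - 5) = -5 - 10 = -15)
C(I) = I
R(M, H) = 2 + H*M (R(M, H) = H*M + 2 = 2 + H*M)
(31*C(s(-1, -5)))*R(-6, -6) = (31*1)*(2 - 6*(-6)) = 31*(2 + 36) = 31*38 = 1178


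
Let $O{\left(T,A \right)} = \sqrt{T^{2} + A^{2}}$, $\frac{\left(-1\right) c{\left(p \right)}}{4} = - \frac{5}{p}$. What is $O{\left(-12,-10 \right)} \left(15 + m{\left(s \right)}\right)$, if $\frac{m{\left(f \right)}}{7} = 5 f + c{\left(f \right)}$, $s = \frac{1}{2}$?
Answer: $625 \sqrt{61} \approx 4881.4$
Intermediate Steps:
$c{\left(p \right)} = \frac{20}{p}$ ($c{\left(p \right)} = - 4 \left(- \frac{5}{p}\right) = \frac{20}{p}$)
$O{\left(T,A \right)} = \sqrt{A^{2} + T^{2}}$
$s = \frac{1}{2} \approx 0.5$
$m{\left(f \right)} = 35 f + \frac{140}{f}$ ($m{\left(f \right)} = 7 \left(5 f + \frac{20}{f}\right) = 35 f + \frac{140}{f}$)
$O{\left(-12,-10 \right)} \left(15 + m{\left(s \right)}\right) = \sqrt{\left(-10\right)^{2} + \left(-12\right)^{2}} \left(15 + \left(35 \cdot \frac{1}{2} + 140 \frac{1}{\frac{1}{2}}\right)\right) = \sqrt{100 + 144} \left(15 + \left(\frac{35}{2} + 140 \cdot 2\right)\right) = \sqrt{244} \left(15 + \left(\frac{35}{2} + 280\right)\right) = 2 \sqrt{61} \left(15 + \frac{595}{2}\right) = 2 \sqrt{61} \cdot \frac{625}{2} = 625 \sqrt{61}$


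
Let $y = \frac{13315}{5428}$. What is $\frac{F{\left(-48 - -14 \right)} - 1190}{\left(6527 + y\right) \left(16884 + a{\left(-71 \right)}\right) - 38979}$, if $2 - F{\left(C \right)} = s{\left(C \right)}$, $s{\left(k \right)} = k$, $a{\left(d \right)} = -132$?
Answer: $- \frac{1565978}{148377661245} \approx -1.0554 \cdot 10^{-5}$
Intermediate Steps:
$F{\left(C \right)} = 2 - C$
$y = \frac{13315}{5428}$ ($y = 13315 \cdot \frac{1}{5428} = \frac{13315}{5428} \approx 2.453$)
$\frac{F{\left(-48 - -14 \right)} - 1190}{\left(6527 + y\right) \left(16884 + a{\left(-71 \right)}\right) - 38979} = \frac{\left(2 - \left(-48 - -14\right)\right) - 1190}{\left(6527 + \frac{13315}{5428}\right) \left(16884 - 132\right) - 38979} = \frac{\left(2 - \left(-48 + 14\right)\right) - 1190}{\frac{35441871}{5428} \cdot 16752 - 38979} = \frac{\left(2 - -34\right) - 1190}{\frac{148430555748}{1357} - 38979} = \frac{\left(2 + 34\right) - 1190}{\frac{148377661245}{1357}} = \left(36 - 1190\right) \frac{1357}{148377661245} = \left(-1154\right) \frac{1357}{148377661245} = - \frac{1565978}{148377661245}$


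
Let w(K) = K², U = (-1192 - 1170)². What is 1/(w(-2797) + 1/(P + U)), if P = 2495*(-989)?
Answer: 3111489/24341828748202 ≈ 1.2782e-7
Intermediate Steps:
U = 5579044 (U = (-2362)² = 5579044)
P = -2467555
1/(w(-2797) + 1/(P + U)) = 1/((-2797)² + 1/(-2467555 + 5579044)) = 1/(7823209 + 1/3111489) = 1/(24341828748202/3111489) = 3111489/24341828748202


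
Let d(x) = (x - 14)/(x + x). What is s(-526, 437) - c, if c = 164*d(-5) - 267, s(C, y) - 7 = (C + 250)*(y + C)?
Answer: 122632/5 ≈ 24526.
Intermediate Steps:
d(x) = (-14 + x)/(2*x) (d(x) = (-14 + x)/((2*x)) = (-14 + x)*(1/(2*x)) = (-14 + x)/(2*x))
s(C, y) = 7 + (250 + C)*(C + y) (s(C, y) = 7 + (C + 250)*(y + C) = 7 + (250 + C)*(C + y))
c = 223/5 (c = 164*((½)*(-14 - 5)/(-5)) - 267 = 164*((½)*(-⅕)*(-19)) - 267 = 164*(19/10) - 267 = 1558/5 - 267 = 223/5 ≈ 44.600)
s(-526, 437) - c = (7 + (-526)² + 250*(-526) + 250*437 - 526*437) - 1*223/5 = (7 + 276676 - 131500 + 109250 - 229862) - 223/5 = 24571 - 223/5 = 122632/5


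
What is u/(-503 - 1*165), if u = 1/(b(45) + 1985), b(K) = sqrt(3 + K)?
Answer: -1985/2632038236 + sqrt(3)/658009559 ≈ -7.5154e-7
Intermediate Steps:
u = 1/(1985 + 4*sqrt(3)) (u = 1/(sqrt(3 + 45) + 1985) = 1/(sqrt(48) + 1985) = 1/(4*sqrt(3) + 1985) = 1/(1985 + 4*sqrt(3)) ≈ 0.00050203)
u/(-503 - 1*165) = (1985/3940177 - 4*sqrt(3)/3940177)/(-503 - 1*165) = (1985/3940177 - 4*sqrt(3)/3940177)/(-503 - 165) = (1985/3940177 - 4*sqrt(3)/3940177)/(-668) = (1985/3940177 - 4*sqrt(3)/3940177)*(-1/668) = -1985/2632038236 + sqrt(3)/658009559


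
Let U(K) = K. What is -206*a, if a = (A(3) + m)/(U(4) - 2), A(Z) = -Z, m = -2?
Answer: 515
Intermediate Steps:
a = -5/2 (a = (-1*3 - 2)/(4 - 2) = (-3 - 2)/2 = -5*1/2 = -5/2 ≈ -2.5000)
-206*a = -206*(-5/2) = 515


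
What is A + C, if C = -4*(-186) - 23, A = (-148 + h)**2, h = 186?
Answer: 2165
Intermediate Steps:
A = 1444 (A = (-148 + 186)**2 = 38**2 = 1444)
C = 721 (C = 744 - 23 = 721)
A + C = 1444 + 721 = 2165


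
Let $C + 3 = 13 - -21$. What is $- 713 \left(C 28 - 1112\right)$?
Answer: $173972$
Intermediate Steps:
$C = 31$ ($C = -3 + \left(13 - -21\right) = -3 + \left(13 + 21\right) = -3 + 34 = 31$)
$- 713 \left(C 28 - 1112\right) = - 713 \left(31 \cdot 28 - 1112\right) = - 713 \left(868 - 1112\right) = \left(-713\right) \left(-244\right) = 173972$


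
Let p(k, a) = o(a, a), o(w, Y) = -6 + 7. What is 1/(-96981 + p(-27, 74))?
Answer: -1/96980 ≈ -1.0311e-5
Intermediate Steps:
o(w, Y) = 1
p(k, a) = 1
1/(-96981 + p(-27, 74)) = 1/(-96981 + 1) = 1/(-96980) = -1/96980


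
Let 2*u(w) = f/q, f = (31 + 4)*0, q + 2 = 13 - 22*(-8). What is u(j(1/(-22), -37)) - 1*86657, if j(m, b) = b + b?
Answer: -86657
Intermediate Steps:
q = 187 (q = -2 + (13 - 22*(-8)) = -2 + (13 + 176) = -2 + 189 = 187)
j(m, b) = 2*b
f = 0 (f = 35*0 = 0)
u(w) = 0 (u(w) = (0/187)/2 = (0*(1/187))/2 = (½)*0 = 0)
u(j(1/(-22), -37)) - 1*86657 = 0 - 1*86657 = 0 - 86657 = -86657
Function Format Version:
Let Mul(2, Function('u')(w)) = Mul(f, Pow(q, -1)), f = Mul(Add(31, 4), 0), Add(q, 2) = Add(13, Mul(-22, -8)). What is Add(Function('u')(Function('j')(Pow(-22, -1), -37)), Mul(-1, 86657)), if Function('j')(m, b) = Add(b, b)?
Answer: -86657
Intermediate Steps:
q = 187 (q = Add(-2, Add(13, Mul(-22, -8))) = Add(-2, Add(13, 176)) = Add(-2, 189) = 187)
Function('j')(m, b) = Mul(2, b)
f = 0 (f = Mul(35, 0) = 0)
Function('u')(w) = 0 (Function('u')(w) = Mul(Rational(1, 2), Mul(0, Pow(187, -1))) = Mul(Rational(1, 2), Mul(0, Rational(1, 187))) = Mul(Rational(1, 2), 0) = 0)
Add(Function('u')(Function('j')(Pow(-22, -1), -37)), Mul(-1, 86657)) = Add(0, Mul(-1, 86657)) = Add(0, -86657) = -86657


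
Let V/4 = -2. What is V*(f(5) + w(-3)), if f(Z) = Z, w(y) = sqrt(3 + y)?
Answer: -40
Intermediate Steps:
V = -8 (V = 4*(-2) = -8)
V*(f(5) + w(-3)) = -8*(5 + sqrt(3 - 3)) = -8*(5 + sqrt(0)) = -8*(5 + 0) = -8*5 = -40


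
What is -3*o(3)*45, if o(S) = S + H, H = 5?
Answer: -1080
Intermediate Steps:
o(S) = 5 + S (o(S) = S + 5 = 5 + S)
-3*o(3)*45 = -3*(5 + 3)*45 = -3*8*45 = -24*45 = -1080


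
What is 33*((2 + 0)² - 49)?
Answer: -1485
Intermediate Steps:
33*((2 + 0)² - 49) = 33*(2² - 49) = 33*(4 - 49) = 33*(-45) = -1485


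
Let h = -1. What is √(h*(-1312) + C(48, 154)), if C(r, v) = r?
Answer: 4*√85 ≈ 36.878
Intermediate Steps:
√(h*(-1312) + C(48, 154)) = √(-1*(-1312) + 48) = √(1312 + 48) = √1360 = 4*√85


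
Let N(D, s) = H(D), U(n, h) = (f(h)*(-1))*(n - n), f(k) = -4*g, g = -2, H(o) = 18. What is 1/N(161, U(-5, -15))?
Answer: 1/18 ≈ 0.055556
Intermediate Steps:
f(k) = 8 (f(k) = -4*(-2) = 8)
U(n, h) = 0 (U(n, h) = (8*(-1))*(n - n) = -8*0 = 0)
N(D, s) = 18
1/N(161, U(-5, -15)) = 1/18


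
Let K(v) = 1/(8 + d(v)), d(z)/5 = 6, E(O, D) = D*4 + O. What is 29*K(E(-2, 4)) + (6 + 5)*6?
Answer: 2537/38 ≈ 66.763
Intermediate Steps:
E(O, D) = O + 4*D (E(O, D) = 4*D + O = O + 4*D)
d(z) = 30 (d(z) = 5*6 = 30)
K(v) = 1/38 (K(v) = 1/(8 + 30) = 1/38)
29*K(E(-2, 4)) + (6 + 5)*6 = 29*(1/38) + (6 + 5)*6 = 29/38 + 11*6 = 29/38 + 66 = 2537/38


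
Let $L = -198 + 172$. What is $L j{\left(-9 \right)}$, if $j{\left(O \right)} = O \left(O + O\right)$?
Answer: $-4212$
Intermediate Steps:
$j{\left(O \right)} = 2 O^{2}$ ($j{\left(O \right)} = O 2 O = 2 O^{2}$)
$L = -26$
$L j{\left(-9 \right)} = - 26 \cdot 2 \left(-9\right)^{2} = - 26 \cdot 2 \cdot 81 = \left(-26\right) 162 = -4212$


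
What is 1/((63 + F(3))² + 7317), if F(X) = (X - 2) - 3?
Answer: 1/11038 ≈ 9.0596e-5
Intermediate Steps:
F(X) = -5 + X (F(X) = (-2 + X) - 3 = -5 + X)
1/((63 + F(3))² + 7317) = 1/((63 + (-5 + 3))² + 7317) = 1/((63 - 2)² + 7317) = 1/(61² + 7317) = 1/(3721 + 7317) = 1/11038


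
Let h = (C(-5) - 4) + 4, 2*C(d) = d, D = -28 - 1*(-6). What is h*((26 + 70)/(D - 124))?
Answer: 120/73 ≈ 1.6438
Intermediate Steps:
D = -22 (D = -28 + 6 = -22)
C(d) = d/2
h = -5/2 (h = ((½)*(-5) - 4) + 4 = (-5/2 - 4) + 4 = -13/2 + 4 = -5/2 ≈ -2.5000)
h*((26 + 70)/(D - 124)) = -5*(26 + 70)/(2*(-22 - 124)) = -240/(-146) = -240*(-1)/146 = -5/2*(-48/73) = 120/73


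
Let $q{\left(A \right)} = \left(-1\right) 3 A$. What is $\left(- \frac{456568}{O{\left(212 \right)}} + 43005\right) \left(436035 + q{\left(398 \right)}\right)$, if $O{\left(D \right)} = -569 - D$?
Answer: $\frac{1345772531163}{71} \approx 1.8955 \cdot 10^{10}$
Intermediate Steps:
$q{\left(A \right)} = - 3 A$
$\left(- \frac{456568}{O{\left(212 \right)}} + 43005\right) \left(436035 + q{\left(398 \right)}\right) = \left(- \frac{456568}{-569 - 212} + 43005\right) \left(436035 - 1194\right) = \left(- \frac{456568}{-781} + 43005\right) 434841 = \left(\left(-456568\right) \left(- \frac{1}{781}\right) + 43005\right) 434841 = \left(\frac{456568}{781} + 43005\right) 434841 = \frac{34043473}{781} \cdot 434841 = \frac{1345772531163}{71}$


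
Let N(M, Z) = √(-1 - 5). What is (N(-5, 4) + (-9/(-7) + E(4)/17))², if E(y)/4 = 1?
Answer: -52205/14161 + 362*I*√6/119 ≈ -3.6865 + 7.4514*I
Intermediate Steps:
E(y) = 4 (E(y) = 4*1 = 4)
N(M, Z) = I*√6 (N(M, Z) = √(-6) = I*√6)
(N(-5, 4) + (-9/(-7) + E(4)/17))² = (I*√6 + (-9/(-7) + 4/17))² = (I*√6 + (-9*(-⅐) + 4*(1/17)))² = (I*√6 + (9/7 + 4/17))² = (I*√6 + 181/119)² = (181/119 + I*√6)²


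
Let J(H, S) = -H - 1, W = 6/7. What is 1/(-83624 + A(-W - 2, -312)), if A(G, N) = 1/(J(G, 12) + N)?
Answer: -2171/181547711 ≈ -1.1958e-5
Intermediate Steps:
W = 6/7 (W = 6*(⅐) = 6/7 ≈ 0.85714)
J(H, S) = -1 - H
A(G, N) = 1/(-1 + N - G) (A(G, N) = 1/((-1 - G) + N) = 1/(-1 + N - G))
1/(-83624 + A(-W - 2, -312)) = 1/(-83624 - 1/(1 + (-1*6/7 - 2) - 1*(-312))) = 1/(-83624 - 1/(1 + (-6/7 - 2) + 312)) = 1/(-83624 - 1/(1 - 20/7 + 312)) = 1/(-83624 - 1/2171/7) = 1/(-83624 - 1*7/2171) = 1/(-83624 - 7/2171) = 1/(-181547711/2171) = -2171/181547711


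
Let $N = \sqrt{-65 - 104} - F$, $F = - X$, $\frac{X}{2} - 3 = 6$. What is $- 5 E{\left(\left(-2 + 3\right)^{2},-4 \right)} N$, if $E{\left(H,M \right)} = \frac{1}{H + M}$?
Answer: $30 + \frac{65 i}{3} \approx 30.0 + 21.667 i$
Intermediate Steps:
$X = 18$ ($X = 6 + 2 \cdot 6 = 6 + 12 = 18$)
$F = -18$ ($F = \left(-1\right) 18 = -18$)
$N = 18 + 13 i$ ($N = \sqrt{-65 - 104} - -18 = \sqrt{-169} + 18 = 13 i + 18 = 18 + 13 i \approx 18.0 + 13.0 i$)
$- 5 E{\left(\left(-2 + 3\right)^{2},-4 \right)} N = - \frac{5}{\left(-2 + 3\right)^{2} - 4} \left(18 + 13 i\right) = - \frac{5}{1^{2} - 4} \left(18 + 13 i\right) = - \frac{5}{1 - 4} \left(18 + 13 i\right) = - \frac{5}{-3} \left(18 + 13 i\right) = \left(-5\right) \left(- \frac{1}{3}\right) \left(18 + 13 i\right) = \frac{5 \left(18 + 13 i\right)}{3} = 30 + \frac{65 i}{3}$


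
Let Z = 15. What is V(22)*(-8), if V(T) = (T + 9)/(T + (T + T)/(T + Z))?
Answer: -4588/429 ≈ -10.695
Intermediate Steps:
V(T) = (9 + T)/(T + 2*T/(15 + T)) (V(T) = (T + 9)/(T + (T + T)/(T + 15)) = (9 + T)/(T + (2*T)/(15 + T)) = (9 + T)/(T + 2*T/(15 + T)))
V(22)*(-8) = ((135 + 22² + 24*22)/(22*(17 + 22)))*(-8) = ((1/22)*(135 + 484 + 528)/39)*(-8) = ((1/22)*(1/39)*1147)*(-8) = (1147/858)*(-8) = -4588/429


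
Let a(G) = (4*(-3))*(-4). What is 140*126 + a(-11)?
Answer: 17688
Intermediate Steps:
a(G) = 48 (a(G) = -12*(-4) = 48)
140*126 + a(-11) = 140*126 + 48 = 17640 + 48 = 17688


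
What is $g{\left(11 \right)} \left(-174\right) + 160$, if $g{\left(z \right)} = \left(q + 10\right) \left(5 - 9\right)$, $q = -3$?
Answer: $5032$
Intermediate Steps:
$g{\left(z \right)} = -28$ ($g{\left(z \right)} = \left(-3 + 10\right) \left(5 - 9\right) = 7 \left(-4\right) = -28$)
$g{\left(11 \right)} \left(-174\right) + 160 = \left(-28\right) \left(-174\right) + 160 = 4872 + 160 = 5032$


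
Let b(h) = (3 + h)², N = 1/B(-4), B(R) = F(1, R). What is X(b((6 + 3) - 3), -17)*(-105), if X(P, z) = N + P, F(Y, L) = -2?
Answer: -16905/2 ≈ -8452.5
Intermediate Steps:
B(R) = -2
N = -½ (N = 1/(-2) = -½ ≈ -0.50000)
X(P, z) = -½ + P
X(b((6 + 3) - 3), -17)*(-105) = (-½ + (3 + ((6 + 3) - 3))²)*(-105) = (-½ + (3 + (9 - 3))²)*(-105) = (-½ + (3 + 6)²)*(-105) = (-½ + 9²)*(-105) = (-½ + 81)*(-105) = (161/2)*(-105) = -16905/2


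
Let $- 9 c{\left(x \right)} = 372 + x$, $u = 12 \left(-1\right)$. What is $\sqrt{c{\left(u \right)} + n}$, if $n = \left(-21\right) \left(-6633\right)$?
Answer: $\sqrt{139253} \approx 373.17$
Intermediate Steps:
$u = -12$
$c{\left(x \right)} = - \frac{124}{3} - \frac{x}{9}$ ($c{\left(x \right)} = - \frac{372 + x}{9} = - \frac{124}{3} - \frac{x}{9}$)
$n = 139293$
$\sqrt{c{\left(u \right)} + n} = \sqrt{\left(- \frac{124}{3} - - \frac{4}{3}\right) + 139293} = \sqrt{\left(- \frac{124}{3} + \frac{4}{3}\right) + 139293} = \sqrt{-40 + 139293} = \sqrt{139253}$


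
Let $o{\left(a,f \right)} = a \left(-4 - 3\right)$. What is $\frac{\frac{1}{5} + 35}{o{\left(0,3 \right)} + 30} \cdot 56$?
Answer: $\frac{4928}{75} \approx 65.707$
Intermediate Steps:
$o{\left(a,f \right)} = - 7 a$ ($o{\left(a,f \right)} = a \left(-7\right) = - 7 a$)
$\frac{\frac{1}{5} + 35}{o{\left(0,3 \right)} + 30} \cdot 56 = \frac{\frac{1}{5} + 35}{\left(-7\right) 0 + 30} \cdot 56 = \frac{\frac{1}{5} + 35}{0 + 30} \cdot 56 = \frac{176}{5 \cdot 30} \cdot 56 = \frac{176}{5} \cdot \frac{1}{30} \cdot 56 = \frac{88}{75} \cdot 56 = \frac{4928}{75}$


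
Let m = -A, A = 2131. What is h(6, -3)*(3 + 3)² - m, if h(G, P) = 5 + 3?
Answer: 2419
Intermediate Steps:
h(G, P) = 8
m = -2131 (m = -1*2131 = -2131)
h(6, -3)*(3 + 3)² - m = 8*(3 + 3)² - 1*(-2131) = 8*6² + 2131 = 8*36 + 2131 = 288 + 2131 = 2419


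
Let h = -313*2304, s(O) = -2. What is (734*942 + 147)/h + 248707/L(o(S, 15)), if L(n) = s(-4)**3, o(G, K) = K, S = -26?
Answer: -7473378461/240384 ≈ -31089.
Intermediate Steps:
h = -721152
L(n) = -8 (L(n) = (-2)**3 = -8)
(734*942 + 147)/h + 248707/L(o(S, 15)) = (734*942 + 147)/(-721152) + 248707/(-8) = (691428 + 147)*(-1/721152) + 248707*(-1/8) = 691575*(-1/721152) - 248707/8 = -230525/240384 - 248707/8 = -7473378461/240384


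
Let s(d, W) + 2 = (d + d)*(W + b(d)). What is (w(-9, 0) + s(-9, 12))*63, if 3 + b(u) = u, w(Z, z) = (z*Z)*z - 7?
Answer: -567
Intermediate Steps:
w(Z, z) = -7 + Z*z² (w(Z, z) = (Z*z)*z - 7 = Z*z² - 7 = -7 + Z*z²)
b(u) = -3 + u
s(d, W) = -2 + 2*d*(-3 + W + d) (s(d, W) = -2 + (d + d)*(W + (-3 + d)) = -2 + (2*d)*(-3 + W + d) = -2 + 2*d*(-3 + W + d))
(w(-9, 0) + s(-9, 12))*63 = ((-7 - 9*0²) + (-2 + 2*12*(-9) + 2*(-9)*(-3 - 9)))*63 = ((-7 - 9*0) + (-2 - 216 + 2*(-9)*(-12)))*63 = ((-7 + 0) + (-2 - 216 + 216))*63 = (-7 - 2)*63 = -9*63 = -567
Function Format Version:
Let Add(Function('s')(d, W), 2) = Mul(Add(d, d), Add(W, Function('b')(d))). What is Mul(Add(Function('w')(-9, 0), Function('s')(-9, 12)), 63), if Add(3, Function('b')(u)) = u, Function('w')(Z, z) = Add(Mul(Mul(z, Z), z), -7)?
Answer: -567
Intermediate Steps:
Function('w')(Z, z) = Add(-7, Mul(Z, Pow(z, 2))) (Function('w')(Z, z) = Add(Mul(Mul(Z, z), z), -7) = Add(Mul(Z, Pow(z, 2)), -7) = Add(-7, Mul(Z, Pow(z, 2))))
Function('b')(u) = Add(-3, u)
Function('s')(d, W) = Add(-2, Mul(2, d, Add(-3, W, d))) (Function('s')(d, W) = Add(-2, Mul(Add(d, d), Add(W, Add(-3, d)))) = Add(-2, Mul(Mul(2, d), Add(-3, W, d))) = Add(-2, Mul(2, d, Add(-3, W, d))))
Mul(Add(Function('w')(-9, 0), Function('s')(-9, 12)), 63) = Mul(Add(Add(-7, Mul(-9, Pow(0, 2))), Add(-2, Mul(2, 12, -9), Mul(2, -9, Add(-3, -9)))), 63) = Mul(Add(Add(-7, Mul(-9, 0)), Add(-2, -216, Mul(2, -9, -12))), 63) = Mul(Add(Add(-7, 0), Add(-2, -216, 216)), 63) = Mul(Add(-7, -2), 63) = Mul(-9, 63) = -567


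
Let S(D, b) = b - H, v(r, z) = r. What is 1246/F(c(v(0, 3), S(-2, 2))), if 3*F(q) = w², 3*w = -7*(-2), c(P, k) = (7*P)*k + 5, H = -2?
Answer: 2403/14 ≈ 171.64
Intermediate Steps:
S(D, b) = 2 + b (S(D, b) = b - 1*(-2) = b + 2 = 2 + b)
c(P, k) = 5 + 7*P*k (c(P, k) = 7*P*k + 5 = 5 + 7*P*k)
w = 14/3 (w = (-7*(-2))/3 = (⅓)*14 = 14/3 ≈ 4.6667)
F(q) = 196/27 (F(q) = (14/3)²/3 = (⅓)*(196/9) = 196/27)
1246/F(c(v(0, 3), S(-2, 2))) = 1246/(196/27) = 1246*(27/196) = 2403/14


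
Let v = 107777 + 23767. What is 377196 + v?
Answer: 508740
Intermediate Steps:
v = 131544
377196 + v = 377196 + 131544 = 508740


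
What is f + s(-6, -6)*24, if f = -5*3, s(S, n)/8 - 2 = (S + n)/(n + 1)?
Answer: 4149/5 ≈ 829.80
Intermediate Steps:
s(S, n) = 16 + 8*(S + n)/(1 + n) (s(S, n) = 16 + 8*((S + n)/(n + 1)) = 16 + 8*((S + n)/(1 + n)) = 16 + 8*(S + n)/(1 + n))
f = -15
f + s(-6, -6)*24 = -15 + (8*(2 - 6 + 3*(-6))/(1 - 6))*24 = -15 + (8*(2 - 6 - 18)/(-5))*24 = -15 + (8*(-⅕)*(-22))*24 = -15 + (176/5)*24 = -15 + 4224/5 = 4149/5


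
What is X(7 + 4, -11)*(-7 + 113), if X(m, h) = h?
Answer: -1166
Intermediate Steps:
X(7 + 4, -11)*(-7 + 113) = -11*(-7 + 113) = -11*106 = -1166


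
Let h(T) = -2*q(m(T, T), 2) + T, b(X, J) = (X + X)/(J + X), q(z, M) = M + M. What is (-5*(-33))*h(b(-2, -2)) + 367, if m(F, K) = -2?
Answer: -788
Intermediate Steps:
q(z, M) = 2*M
b(X, J) = 2*X/(J + X) (b(X, J) = (2*X)/(J + X) = 2*X/(J + X))
h(T) = -8 + T (h(T) = -4*2 + T = -2*4 + T = -8 + T)
(-5*(-33))*h(b(-2, -2)) + 367 = (-5*(-33))*(-8 + 2*(-2)/(-2 - 2)) + 367 = 165*(-8 + 2*(-2)/(-4)) + 367 = 165*(-8 + 2*(-2)*(-1/4)) + 367 = 165*(-8 + 1) + 367 = 165*(-7) + 367 = -1155 + 367 = -788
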